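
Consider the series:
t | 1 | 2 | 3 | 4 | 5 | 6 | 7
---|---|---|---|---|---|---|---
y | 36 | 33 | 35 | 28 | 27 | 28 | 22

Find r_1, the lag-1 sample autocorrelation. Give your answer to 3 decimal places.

0.339

Mean ȳ = (36 + 33 + 35 + 28 + 27 + 28 + 22)/7 = 29.8571
Deviations from mean: 6.1429, 3.1429, 5.1429, -1.8571, -2.8571, -1.8571, -7.8571
Σ(y_t−ȳ)(y_{t+1}−ȳ) = (19.3061) + (16.1633) + (-9.5510) + (5.3061) + (5.3061) + (14.5918) = 51.1224
Denominator Σ(y_t−ȳ)² = 150.8571
r_1 = 51.1224 / 150.8571 = 0.339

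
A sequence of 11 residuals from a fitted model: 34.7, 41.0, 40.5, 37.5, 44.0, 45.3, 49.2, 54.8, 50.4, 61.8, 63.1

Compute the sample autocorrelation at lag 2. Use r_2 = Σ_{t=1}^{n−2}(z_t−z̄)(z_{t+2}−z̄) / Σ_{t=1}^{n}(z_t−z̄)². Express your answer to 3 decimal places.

0.377

Mean z̄ = (34.7 + 41.0 + 40.5 + 37.5 + 44.0 + 45.3 + 49.2 + 54.8 + 50.4 + 61.8 + 63.1)/11 = 47.4818
Numerator Σ_{t=1}^{9}(z_t−z̄)(z_{t+2}−z̄) = 333.4530
Denominator Σ(z_t−z̄)² = 884.6164
r_2 = 333.4530 / 884.6164 = 0.377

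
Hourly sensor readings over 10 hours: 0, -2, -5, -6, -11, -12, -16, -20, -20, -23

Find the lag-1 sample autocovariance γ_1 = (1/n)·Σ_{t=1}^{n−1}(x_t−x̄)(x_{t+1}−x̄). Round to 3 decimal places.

41.975

Mean x̄ = (0 − 2 − 5 − 6 − 11 − 12 − 16 − 20 − 20 − 23)/10 = -11.5000
Σ_{t=1}^{9}(x_t−x̄)(x_{t+1}−x̄) = 419.7500
γ_1 = 419.7500 / 10 = 41.975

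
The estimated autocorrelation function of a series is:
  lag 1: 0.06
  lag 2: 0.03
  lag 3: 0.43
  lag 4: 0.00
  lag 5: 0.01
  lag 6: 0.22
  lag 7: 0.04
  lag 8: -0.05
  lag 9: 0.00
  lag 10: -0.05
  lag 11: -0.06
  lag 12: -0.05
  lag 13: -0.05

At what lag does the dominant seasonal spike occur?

3

The largest autocorrelation is r_3 = 0.43, with a weaker echo at lag 6 (0.22); the remaining lags stay at or below 0.06.
The dominant spike at lag 3 indicates a seasonal period of 3.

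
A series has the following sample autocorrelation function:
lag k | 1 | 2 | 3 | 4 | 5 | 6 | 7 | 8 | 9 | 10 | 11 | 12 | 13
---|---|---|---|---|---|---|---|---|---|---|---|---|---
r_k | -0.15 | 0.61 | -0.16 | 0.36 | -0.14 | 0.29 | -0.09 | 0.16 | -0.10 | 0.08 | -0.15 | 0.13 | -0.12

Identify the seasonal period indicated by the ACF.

2

The largest autocorrelation is r_2 = 0.61, with weaker echoes at lags 4 (0.36), 6 (0.29) and 8 (0.16); the remaining lags stay at or below 0.13.
The dominant spike at lag 2 indicates a seasonal period of 2.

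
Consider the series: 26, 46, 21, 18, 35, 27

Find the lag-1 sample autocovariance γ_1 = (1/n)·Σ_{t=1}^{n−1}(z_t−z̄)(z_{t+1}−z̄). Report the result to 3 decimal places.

-29.394

Mean z̄ = (26 + 46 + 21 + 18 + 35 + 27)/6 = 28.8333
Deviations: -2.8333, 17.1667, -7.8333, -10.8333, 6.1667, -1.8333
Σ_{t=1}^{5}(z_t−z̄)(z_{t+1}−z̄) = -176.3611
γ_1 = -176.3611 / 6 = -29.394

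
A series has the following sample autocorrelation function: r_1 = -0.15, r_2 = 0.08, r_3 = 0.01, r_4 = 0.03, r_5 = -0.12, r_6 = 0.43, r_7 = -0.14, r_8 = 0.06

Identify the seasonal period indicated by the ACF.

6

The largest autocorrelation is r_6 = 0.43; the remaining lags stay at or below 0.08.
The dominant spike at lag 6 indicates a seasonal period of 6.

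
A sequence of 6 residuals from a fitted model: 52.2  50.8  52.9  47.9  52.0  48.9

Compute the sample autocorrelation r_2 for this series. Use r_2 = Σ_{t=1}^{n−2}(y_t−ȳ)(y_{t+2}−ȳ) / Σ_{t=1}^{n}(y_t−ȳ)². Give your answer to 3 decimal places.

0.553

Mean ȳ = (52.2 + 50.8 + 52.9 + 47.9 + 52.0 + 48.9)/6 = 50.7833
Deviations from mean: 1.4167, 0.0167, 2.1167, -2.8833, 1.2167, -1.8833
Numerator Σ_{t=1}^{4}(y_t−ȳ)(y_{t+2}−ȳ) = 10.9561
Denominator Σ(y_t−ȳ)² = 19.8283
r_2 = 10.9561 / 19.8283 = 0.553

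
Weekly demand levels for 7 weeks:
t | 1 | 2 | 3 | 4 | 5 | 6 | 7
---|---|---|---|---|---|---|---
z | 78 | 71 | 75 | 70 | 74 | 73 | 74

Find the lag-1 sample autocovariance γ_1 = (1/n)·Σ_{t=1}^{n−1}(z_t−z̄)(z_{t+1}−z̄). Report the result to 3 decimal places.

Mean z̄ = (78 + 71 + 75 + 70 + 74 + 73 + 74)/7 = 73.5714
Deviations: 4.4286, -2.5714, 1.4286, -3.5714, 0.4286, -0.5714, 0.4286
Σ_{t=1}^{6}(z_t−z̄)(z_{t+1}−z̄) = -22.1837
γ_1 = -22.1837 / 7 = -3.169

-3.169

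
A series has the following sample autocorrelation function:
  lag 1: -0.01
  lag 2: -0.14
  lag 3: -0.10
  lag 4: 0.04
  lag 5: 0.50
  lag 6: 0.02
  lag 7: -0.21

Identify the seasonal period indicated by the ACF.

5

The largest autocorrelation is r_5 = 0.50; the remaining lags stay at or below 0.04.
The dominant spike at lag 5 indicates a seasonal period of 5.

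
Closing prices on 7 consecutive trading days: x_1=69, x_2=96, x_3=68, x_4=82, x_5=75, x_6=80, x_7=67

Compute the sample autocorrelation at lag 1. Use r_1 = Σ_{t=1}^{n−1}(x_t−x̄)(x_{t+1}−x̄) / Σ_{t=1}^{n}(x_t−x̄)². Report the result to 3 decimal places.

Mean x̄ = (69 + 96 + 68 + 82 + 75 + 80 + 67)/7 = 76.7143
Numerator Σ_{t=1}^{6}(x_t−x̄)(x_{t+1}−x̄) = -409.5102
Denominator Σ(x_t−x̄)² = 643.4286
r_1 = -409.5102 / 643.4286 = -0.636

-0.636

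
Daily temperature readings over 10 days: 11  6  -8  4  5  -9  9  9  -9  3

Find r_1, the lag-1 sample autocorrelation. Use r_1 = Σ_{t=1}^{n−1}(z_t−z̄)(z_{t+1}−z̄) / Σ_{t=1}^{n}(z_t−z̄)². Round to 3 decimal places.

-0.302

Mean z̄ = (11 + 6 − 8 + 4 + 5 − 9 + 9 + 9 − 9 + 3)/10 = 2.1000
Numerator Σ_{t=1}^{9}(z_t−z̄)(z_{t+1}−z̄) = -166.1100
Denominator Σ(z_t−z̄)² = 550.9000
r_1 = -166.1100 / 550.9000 = -0.302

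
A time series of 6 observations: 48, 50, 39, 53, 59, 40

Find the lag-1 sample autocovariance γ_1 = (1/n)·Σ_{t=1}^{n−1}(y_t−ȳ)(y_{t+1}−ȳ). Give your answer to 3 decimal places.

-16.255

Mean ȳ = (48 + 50 + 39 + 53 + 59 + 40)/6 = 48.1667
Σ_{t=1}^{5}(y_t−ȳ)(y_{t+1}−ȳ) = -97.5278
γ_1 = -97.5278 / 6 = -16.255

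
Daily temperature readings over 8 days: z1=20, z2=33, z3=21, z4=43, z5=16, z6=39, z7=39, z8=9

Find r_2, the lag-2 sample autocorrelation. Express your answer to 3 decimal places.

0.038

Mean z̄ = (20 + 33 + 21 + 43 + 16 + 39 + 39 + 9)/8 = 27.5000
Deviations from mean: -7.5000, 5.5000, -6.5000, 15.5000, -11.5000, 11.5000, 11.5000, -18.5000
Σ(z_t−z̄)(z_{t+2}−z̄) = (48.7500) + (85.2500) + (74.7500) + (178.2500) + (-132.2500) + (-212.7500) = 42.0000
Denominator Σ(z_t−z̄)² = 1108.0000
r_2 = 42.0000 / 1108.0000 = 0.038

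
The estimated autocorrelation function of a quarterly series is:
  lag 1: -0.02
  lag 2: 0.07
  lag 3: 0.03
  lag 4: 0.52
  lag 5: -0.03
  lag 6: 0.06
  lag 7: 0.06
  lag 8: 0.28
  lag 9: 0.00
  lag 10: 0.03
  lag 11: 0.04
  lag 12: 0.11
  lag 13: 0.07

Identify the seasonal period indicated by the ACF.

The largest autocorrelation is r_4 = 0.52, with a weaker echo at lag 8 (0.28); the remaining lags stay at or below 0.11.
The dominant spike at lag 4 indicates a seasonal period of 4.

4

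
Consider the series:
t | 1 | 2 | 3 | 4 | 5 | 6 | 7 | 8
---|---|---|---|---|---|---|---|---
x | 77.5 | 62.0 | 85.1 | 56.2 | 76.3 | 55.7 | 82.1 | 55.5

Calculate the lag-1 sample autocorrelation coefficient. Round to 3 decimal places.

Mean x̄ = (77.5 + 62.0 + 85.1 + 56.2 + 76.3 + 55.7 + 82.1 + 55.5)/8 = 68.8000
Deviations from mean: 8.7000, -6.8000, 16.3000, -12.6000, 7.5000, -13.1000, 13.3000, -13.3000
Numerator Σ_{t=1}^{7}(x_t−x̄)(x_{t+1}−x̄) = -919.2500
Denominator Σ(x_t−x̄)² = 1128.0200
r_1 = -919.2500 / 1128.0200 = -0.815

-0.815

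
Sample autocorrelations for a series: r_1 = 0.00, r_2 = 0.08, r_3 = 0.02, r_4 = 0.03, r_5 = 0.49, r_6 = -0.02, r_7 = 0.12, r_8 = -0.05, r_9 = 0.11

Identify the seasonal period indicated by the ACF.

The largest autocorrelation is r_5 = 0.49; the remaining lags stay at or below 0.12.
The dominant spike at lag 5 indicates a seasonal period of 5.

5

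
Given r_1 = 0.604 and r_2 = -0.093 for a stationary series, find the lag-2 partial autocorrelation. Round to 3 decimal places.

-0.721

φ_{22} = (r_2 − r_1²) / (1 − r_1²)
r_1² = (0.604)² = 0.364816
Numerator = -0.093 − 0.3648 = -0.4578; denominator = 1 − 0.3648 = 0.6352
φ_{22} = -0.4578 / 0.6352 = -0.721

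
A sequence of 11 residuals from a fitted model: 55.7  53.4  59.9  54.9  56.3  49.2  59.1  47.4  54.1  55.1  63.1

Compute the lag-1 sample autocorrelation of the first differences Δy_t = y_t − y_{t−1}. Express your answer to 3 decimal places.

First differences Δy: -2.3, 6.5, -5.0, 1.4, -7.1, 9.9, -11.7, 6.7, 1.0, 8.0
Mean of differences = 0.7400
Numerator Σ(Δy_t−Δȳ)(Δy_{t+1}−Δȳ) = -316.0056
Denominator Σ(Δy_t−Δȳ)² = 464.2240
r_1(Δy) = -316.0056 / 464.2240 = -0.681

-0.681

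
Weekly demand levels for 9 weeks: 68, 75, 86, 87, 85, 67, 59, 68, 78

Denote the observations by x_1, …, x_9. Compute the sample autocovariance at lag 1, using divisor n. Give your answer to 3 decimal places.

43.488

Mean x̄ = (68 + 75 + 86 + 87 + 85 + 67 + 59 + 68 + 78)/9 = 74.7778
Σ_{t=1}^{8}(x_t−x̄)(x_{t+1}−x̄) = 391.3951
γ_1 = 391.3951 / 9 = 43.488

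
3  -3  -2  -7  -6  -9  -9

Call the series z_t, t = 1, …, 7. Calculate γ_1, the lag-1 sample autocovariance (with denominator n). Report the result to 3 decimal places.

5.499

Mean z̄ = (3 − 3 − 2 − 7 − 6 − 9 − 9)/7 = -4.7143
Σ_{t=1}^{6}(z_t−z̄)(z_{t+1}−z̄) = 38.4898
γ_1 = 38.4898 / 7 = 5.499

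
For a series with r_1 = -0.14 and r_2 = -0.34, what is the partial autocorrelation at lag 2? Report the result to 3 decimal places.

φ_{22} = (r_2 − r_1²) / (1 − r_1²)
r_1² = (-0.14)² = 0.0196
Numerator = -0.34 − 0.0196 = -0.3596; denominator = 1 − 0.0196 = 0.9804
φ_{22} = -0.3596 / 0.9804 = -0.367

-0.367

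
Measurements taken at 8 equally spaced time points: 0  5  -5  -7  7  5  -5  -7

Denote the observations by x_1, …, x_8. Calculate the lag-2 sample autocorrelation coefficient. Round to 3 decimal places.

-0.733

Mean x̄ = (0 + 5 − 5 − 7 + 7 + 5 − 5 − 7)/8 = -0.8750
Deviations from mean: 0.8750, 5.8750, -4.1250, -6.1250, 7.8750, 5.8750, -4.1250, -6.1250
Numerator Σ_{t=1}^{6}(x_t−x̄)(x_{t+2}−x̄) = -176.5313
Denominator Σ(x_t−x̄)² = 240.8750
r_2 = -176.5313 / 240.8750 = -0.733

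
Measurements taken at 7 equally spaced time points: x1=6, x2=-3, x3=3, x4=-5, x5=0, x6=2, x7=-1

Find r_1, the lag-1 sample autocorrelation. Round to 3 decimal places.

Mean x̄ = (6 − 3 + 3 − 5 + 0 + 2 − 1)/7 = 0.2857
Deviations from mean: 5.7143, -3.2857, 2.7143, -5.2857, -0.2857, 1.7143, -1.2857
Σ(x_t−x̄)(x_{t+1}−x̄) = (-18.7755) + (-8.9184) + (-14.3469) + (1.5102) + (-0.4898) + (-2.2041) = -43.2245
Denominator Σ(x_t−x̄)² = 83.4286
r_1 = -43.2245 / 83.4286 = -0.518

-0.518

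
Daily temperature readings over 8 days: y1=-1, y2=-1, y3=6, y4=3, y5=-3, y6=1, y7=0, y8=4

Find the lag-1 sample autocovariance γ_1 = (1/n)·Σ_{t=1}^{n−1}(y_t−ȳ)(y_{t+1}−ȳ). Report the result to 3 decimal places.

-0.877

Mean ȳ = (-1 − 1 + 6 + 3 − 3 + 1 + 0 + 4)/8 = 1.1250
Σ_{t=1}^{7}(y_t−ȳ)(y_{t+1}−ȳ) = -7.0156
γ_1 = -7.0156 / 8 = -0.877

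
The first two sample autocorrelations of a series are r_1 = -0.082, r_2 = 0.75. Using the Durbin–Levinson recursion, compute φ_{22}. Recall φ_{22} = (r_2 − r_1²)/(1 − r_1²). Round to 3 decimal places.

φ_{22} = (r_2 − r_1²) / (1 − r_1²)
r_1² = (-0.082)² = 0.006724
Numerator = 0.75 − 0.0067 = 0.7433; denominator = 1 − 0.0067 = 0.9933
φ_{22} = 0.7433 / 0.9933 = 0.748

0.748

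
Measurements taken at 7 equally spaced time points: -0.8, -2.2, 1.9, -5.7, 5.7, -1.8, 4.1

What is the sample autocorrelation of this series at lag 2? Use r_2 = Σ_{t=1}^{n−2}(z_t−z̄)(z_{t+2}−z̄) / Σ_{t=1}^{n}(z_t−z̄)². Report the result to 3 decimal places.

Mean z̄ = (-0.8 − 2.2 + 1.9 − 5.7 + 5.7 − 1.8 + 4.1)/7 = 0.1714
Deviations from mean: -0.9714, -2.3714, 1.7286, -5.8714, 5.5286, -1.9714, 3.9286
Σ(z_t−z̄)(z_{t+2}−z̄) = (-1.6792) + (13.9237) + (9.5565) + (11.5751) + (21.7194) = 55.0955
Denominator Σ(z_t−z̄)² = 93.9143
r_2 = 55.0955 / 93.9143 = 0.587

0.587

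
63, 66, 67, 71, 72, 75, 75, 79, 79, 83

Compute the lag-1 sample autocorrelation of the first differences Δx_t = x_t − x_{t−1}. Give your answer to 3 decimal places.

First differences Δx: 3, 1, 4, 1, 3, 0, 4, 0, 4
Mean of differences = 2.2222
Numerator Σ(Δx_t−Δx̄)(Δx_{t+1}−Δx̄) = -19.8272
Denominator Σ(Δx_t−Δx̄)² = 23.5556
r_1(Δx) = -19.8272 / 23.5556 = -0.842

-0.842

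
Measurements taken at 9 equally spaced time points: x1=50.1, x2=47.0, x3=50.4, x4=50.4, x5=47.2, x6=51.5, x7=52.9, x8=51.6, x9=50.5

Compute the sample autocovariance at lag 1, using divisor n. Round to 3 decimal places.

Mean x̄ = (50.1 + 47.0 + 50.4 + 50.4 + 47.2 + 51.5 + 52.9 + 51.6 + 50.5)/9 = 50.1778
Σ_{t=1}^{8}(x_t−x̄)(x_{t+1}−x̄) = 2.9206
γ_1 = 2.9206 / 9 = 0.325

0.325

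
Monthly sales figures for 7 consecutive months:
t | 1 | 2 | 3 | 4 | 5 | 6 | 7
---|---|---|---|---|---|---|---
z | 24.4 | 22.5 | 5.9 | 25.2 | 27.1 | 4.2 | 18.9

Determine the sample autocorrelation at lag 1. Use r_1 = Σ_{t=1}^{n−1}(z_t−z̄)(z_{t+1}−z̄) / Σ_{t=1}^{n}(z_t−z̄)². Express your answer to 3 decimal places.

-0.345

Mean z̄ = (24.4 + 22.5 + 5.9 + 25.2 + 27.1 + 4.2 + 18.9)/7 = 18.3143
Deviations from mean: 6.0857, 4.1857, -12.4143, 6.8857, 8.7857, -14.1143, 0.5857
Numerator Σ_{t=1}^{6}(z_t−z̄)(z_{t+1}−z̄) = -183.7459
Denominator Σ(z_t−z̄)² = 532.8286
r_1 = -183.7459 / 532.8286 = -0.345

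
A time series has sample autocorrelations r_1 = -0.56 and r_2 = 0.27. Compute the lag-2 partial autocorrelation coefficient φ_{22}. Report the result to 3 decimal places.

φ_{22} = (r_2 − r_1²) / (1 − r_1²)
r_1² = (-0.56)² = 0.3136
Numerator = 0.27 − 0.3136 = -0.0436; denominator = 1 − 0.3136 = 0.6864
φ_{22} = -0.0436 / 0.6864 = -0.064

-0.064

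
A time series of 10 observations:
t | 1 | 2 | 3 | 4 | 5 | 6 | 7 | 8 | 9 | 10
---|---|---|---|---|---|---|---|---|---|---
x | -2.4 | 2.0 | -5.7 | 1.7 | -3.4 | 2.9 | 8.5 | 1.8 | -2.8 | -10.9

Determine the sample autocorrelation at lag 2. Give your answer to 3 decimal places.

-0.086

Mean x̄ = (-2.4 + 2.0 − 5.7 + 1.7 − 3.4 + 2.9 + 8.5 + 1.8 − 2.8 − 10.9)/10 = -0.8300
Numerator Σ_{t=1}^{8}(x_t−x̄)(x_{t+2}−x̄) = -22.2738
Denominator Σ(x_t−x̄)² = 260.3610
r_2 = -22.2738 / 260.3610 = -0.086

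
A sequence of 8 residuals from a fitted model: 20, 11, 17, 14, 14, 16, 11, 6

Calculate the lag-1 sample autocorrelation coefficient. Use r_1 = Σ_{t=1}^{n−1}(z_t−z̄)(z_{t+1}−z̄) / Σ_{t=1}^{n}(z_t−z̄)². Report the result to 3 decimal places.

Mean z̄ = (20 + 11 + 17 + 14 + 14 + 16 + 11 + 6)/8 = 13.6250
Deviations from mean: 6.3750, -2.6250, 3.3750, 0.3750, 0.3750, 2.3750, -2.6250, -7.6250
Σ(z_t−z̄)(z_{t+1}−z̄) = (-16.7344) + (-8.8594) + (1.2656) + (0.1406) + (0.8906) + (-6.2344) + (20.0156) = -9.5156
Denominator Σ(z_t−z̄)² = 129.8750
r_1 = -9.5156 / 129.8750 = -0.073

-0.073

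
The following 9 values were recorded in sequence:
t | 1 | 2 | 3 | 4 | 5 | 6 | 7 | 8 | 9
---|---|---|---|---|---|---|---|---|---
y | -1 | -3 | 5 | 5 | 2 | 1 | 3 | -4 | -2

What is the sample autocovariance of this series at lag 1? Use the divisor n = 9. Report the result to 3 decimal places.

1.951

Mean ȳ = (-1 − 3 + 5 + 5 + 2 + 1 + 3 − 4 − 2)/9 = 0.6667
Σ_{t=1}^{8}(y_t−ȳ)(y_{t+1}−ȳ) = 17.5556
γ_1 = 17.5556 / 9 = 1.951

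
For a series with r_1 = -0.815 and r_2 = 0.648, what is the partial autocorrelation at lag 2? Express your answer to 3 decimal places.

-0.048

φ_{22} = (r_2 − r_1²) / (1 − r_1²)
r_1² = (-0.815)² = 0.664225
Numerator = 0.648 − 0.6642 = -0.0162; denominator = 1 − 0.6642 = 0.3358
φ_{22} = -0.0162 / 0.3358 = -0.048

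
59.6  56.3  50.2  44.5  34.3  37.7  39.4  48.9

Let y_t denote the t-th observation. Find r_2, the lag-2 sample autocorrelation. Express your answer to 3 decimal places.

0.113

Mean ȳ = (59.6 + 56.3 + 50.2 + 44.5 + 34.3 + 37.7 + 39.4 + 48.9)/8 = 46.3625
Deviations from mean: 13.2375, 9.9375, 3.8375, -1.8625, -12.0625, -8.6625, -6.9625, 2.5375
Numerator Σ_{t=1}^{6}(y_t−ȳ)(y_{t+2}−ȳ) = 64.1384
Denominator Σ(y_t−ȳ)² = 567.6388
r_2 = 64.1384 / 567.6388 = 0.113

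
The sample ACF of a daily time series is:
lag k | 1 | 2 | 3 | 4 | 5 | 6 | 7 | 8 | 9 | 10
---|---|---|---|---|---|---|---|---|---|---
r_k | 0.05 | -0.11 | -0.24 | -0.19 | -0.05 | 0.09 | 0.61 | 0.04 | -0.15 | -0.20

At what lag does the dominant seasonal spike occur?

7

The largest autocorrelation is r_7 = 0.61; the remaining lags stay at or below 0.09.
The dominant spike at lag 7 indicates a seasonal period of 7.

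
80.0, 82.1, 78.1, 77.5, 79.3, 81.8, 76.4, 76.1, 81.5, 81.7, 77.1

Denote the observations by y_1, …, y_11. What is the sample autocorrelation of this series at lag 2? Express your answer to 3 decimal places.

-0.705

Mean ȳ = (80.0 + 82.1 + 78.1 + 77.5 + 79.3 + 81.8 + 76.4 + 76.1 + 81.5 + 81.7 + 77.1)/11 = 79.2364
Numerator Σ_{t=1}^{9}(y_t−ȳ)(y_{t+2}−ȳ) = -37.5681
Denominator Σ(y_t−ȳ)² = 53.3055
r_2 = -37.5681 / 53.3055 = -0.705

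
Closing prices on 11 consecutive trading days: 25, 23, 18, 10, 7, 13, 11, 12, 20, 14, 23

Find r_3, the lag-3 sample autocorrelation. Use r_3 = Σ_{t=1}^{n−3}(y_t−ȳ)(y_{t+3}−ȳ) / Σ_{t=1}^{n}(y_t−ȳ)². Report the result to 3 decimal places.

Mean ȳ = (25 + 23 + 18 + 10 + 7 + 13 + 11 + 12 + 20 + 14 + 23)/11 = 16.0000
Numerator Σ_{t=1}^{8}(y_t−ȳ)(y_{t+3}−ȳ) = -87.0000
Denominator Σ(y_t−ȳ)² = 370.0000
r_3 = -87.0000 / 370.0000 = -0.235

-0.235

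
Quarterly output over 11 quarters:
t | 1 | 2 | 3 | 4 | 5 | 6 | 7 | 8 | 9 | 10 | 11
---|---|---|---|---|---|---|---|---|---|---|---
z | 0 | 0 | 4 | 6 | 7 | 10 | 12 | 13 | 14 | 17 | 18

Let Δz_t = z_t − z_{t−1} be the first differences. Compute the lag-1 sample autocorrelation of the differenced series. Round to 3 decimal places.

First differences Δz: 0, 4, 2, 1, 3, 2, 1, 1, 3, 1
Mean of differences = 1.8000
Numerator Σ(Δz_t−Δz̄)(Δz_{t+1}−Δz̄) = -5.8400
Denominator Σ(Δz_t−Δz̄)² = 13.6000
r_1(Δz) = -5.8400 / 13.6000 = -0.429

-0.429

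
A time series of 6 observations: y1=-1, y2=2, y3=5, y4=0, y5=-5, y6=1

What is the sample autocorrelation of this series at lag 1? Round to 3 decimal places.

Mean ȳ = (-1 + 2 + 5 + 0 − 5 + 1)/6 = 0.3333
Σ(y_t−ȳ)(y_{t+1}−ȳ) = (-2.2222) + (7.7778) + (-1.5556) + (1.7778) + (-3.5556) = 2.2222
Denominator Σ(y_t−ȳ)² = 55.3333
r_1 = 2.2222 / 55.3333 = 0.040

0.040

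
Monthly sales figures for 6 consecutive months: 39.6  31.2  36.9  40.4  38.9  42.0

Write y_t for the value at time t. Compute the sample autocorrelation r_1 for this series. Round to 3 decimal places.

Mean ȳ = (39.6 + 31.2 + 36.9 + 40.4 + 38.9 + 42.0)/6 = 38.1667
Deviations from mean: 1.4333, -6.9667, -1.2667, 2.2333, 0.7333, 3.8333
Numerator Σ_{t=1}^{5}(y_t−ȳ)(y_{t+1}−ȳ) = 0.4589
Denominator Σ(y_t−ȳ)² = 72.4133
r_1 = 0.4589 / 72.4133 = 0.006

0.006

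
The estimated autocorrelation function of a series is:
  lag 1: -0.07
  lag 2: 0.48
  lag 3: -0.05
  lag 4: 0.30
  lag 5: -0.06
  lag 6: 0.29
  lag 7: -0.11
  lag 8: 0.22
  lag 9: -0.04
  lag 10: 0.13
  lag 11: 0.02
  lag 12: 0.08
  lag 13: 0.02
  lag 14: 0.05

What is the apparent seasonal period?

2

The largest autocorrelation is r_2 = 0.48, with weaker echoes at lags 4 (0.30), 6 (0.29) and 8 (0.22); the remaining lags stay at or below 0.13.
The dominant spike at lag 2 indicates a seasonal period of 2.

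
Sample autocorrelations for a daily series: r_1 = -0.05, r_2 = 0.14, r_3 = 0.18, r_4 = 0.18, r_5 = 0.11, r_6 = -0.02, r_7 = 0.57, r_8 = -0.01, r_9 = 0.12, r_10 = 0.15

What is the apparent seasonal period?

7

The largest autocorrelation is r_7 = 0.57; the remaining lags stay at or below 0.18.
The dominant spike at lag 7 indicates a seasonal period of 7.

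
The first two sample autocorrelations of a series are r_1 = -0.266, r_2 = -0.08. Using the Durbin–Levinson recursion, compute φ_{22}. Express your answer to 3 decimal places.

-0.162

φ_{22} = (r_2 − r_1²) / (1 − r_1²)
r_1² = (-0.266)² = 0.070756
Numerator = -0.08 − 0.0708 = -0.1508; denominator = 1 − 0.0708 = 0.9292
φ_{22} = -0.1508 / 0.9292 = -0.162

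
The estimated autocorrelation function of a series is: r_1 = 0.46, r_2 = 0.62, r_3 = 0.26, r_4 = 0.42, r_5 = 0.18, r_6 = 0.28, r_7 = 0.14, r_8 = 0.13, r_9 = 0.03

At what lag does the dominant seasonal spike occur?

The largest autocorrelation is r_2 = 0.62; the remaining lags stay at or below 0.46.
The dominant spike at lag 2 indicates a seasonal period of 2.

2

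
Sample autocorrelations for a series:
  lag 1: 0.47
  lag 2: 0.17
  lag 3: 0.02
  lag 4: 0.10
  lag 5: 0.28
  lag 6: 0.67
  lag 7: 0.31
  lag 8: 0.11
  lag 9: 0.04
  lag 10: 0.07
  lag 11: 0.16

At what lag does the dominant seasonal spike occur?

The largest autocorrelation is r_6 = 0.67; the remaining lags stay at or below 0.47. The elevated value at lag 1 (0.47), dropping to 0.17 at lag 2, reflects decaying short-term dependence rather than seasonality.
The dominant spike at lag 6 indicates a seasonal period of 6.

6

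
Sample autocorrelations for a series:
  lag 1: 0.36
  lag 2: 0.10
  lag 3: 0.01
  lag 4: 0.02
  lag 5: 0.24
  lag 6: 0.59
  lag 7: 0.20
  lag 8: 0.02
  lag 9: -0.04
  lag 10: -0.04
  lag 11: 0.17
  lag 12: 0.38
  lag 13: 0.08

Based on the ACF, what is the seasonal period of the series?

6

The largest autocorrelation is r_6 = 0.59, with a weaker echo at lag 12 (0.38); the remaining lags stay at or below 0.36. The elevated value at lag 1 (0.36), dropping to 0.10 at lag 2, reflects decaying short-term dependence rather than seasonality.
The dominant spike at lag 6 indicates a seasonal period of 6.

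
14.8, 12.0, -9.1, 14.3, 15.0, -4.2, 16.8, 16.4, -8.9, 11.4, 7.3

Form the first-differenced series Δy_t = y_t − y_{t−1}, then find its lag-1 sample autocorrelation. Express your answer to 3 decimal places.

-0.498

First differences Δy: -2.8, -21.1, 23.4, 0.7, -19.2, 21.0, -0.4, -25.3, 20.3, -4.1
Mean of differences = -0.7500
Numerator Σ(Δy_t−Δȳ)(Δy_{t+1}−Δȳ) = -1431.0325
Denominator Σ(Δy_t−Δȳ)² = 2874.2650
r_1(Δy) = -1431.0325 / 2874.2650 = -0.498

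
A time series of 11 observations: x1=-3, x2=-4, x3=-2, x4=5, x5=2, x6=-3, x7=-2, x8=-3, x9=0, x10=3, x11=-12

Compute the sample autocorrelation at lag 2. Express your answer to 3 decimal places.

-0.241

Mean x̄ = (-3 − 4 − 2 + 5 + 2 − 3 − 2 − 3 + 0 + 3 − 12)/11 = -1.7273
Numerator Σ_{t=1}^{9}(x_t−x̄)(x_{t+2}−x̄) = -48.1488
Denominator Σ(x_t−x̄)² = 200.1818
r_2 = -48.1488 / 200.1818 = -0.241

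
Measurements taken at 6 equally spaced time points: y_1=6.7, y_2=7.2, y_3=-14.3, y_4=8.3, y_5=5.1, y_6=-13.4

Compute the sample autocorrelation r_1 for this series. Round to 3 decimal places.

Mean ȳ = (6.7 + 7.2 − 14.3 + 8.3 + 5.1 − 13.4)/6 = -0.0667
Deviations from mean: 6.7667, 7.2667, -14.2333, 8.3667, 5.1667, -13.3333
Numerator Σ_{t=1}^{5}(y_t−ȳ)(y_{t+1}−ȳ) = -199.0044
Denominator Σ(y_t−ȳ)² = 575.6533
r_1 = -199.0044 / 575.6533 = -0.346

-0.346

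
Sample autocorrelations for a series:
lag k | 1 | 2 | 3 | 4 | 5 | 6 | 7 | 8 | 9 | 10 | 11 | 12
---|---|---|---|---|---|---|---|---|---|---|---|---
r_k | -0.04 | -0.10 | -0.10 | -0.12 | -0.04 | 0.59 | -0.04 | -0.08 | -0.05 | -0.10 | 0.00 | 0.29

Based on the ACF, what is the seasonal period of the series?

The largest autocorrelation is r_6 = 0.59, with a weaker echo at lag 12 (0.29); the remaining lags stay at or below 0.00.
The dominant spike at lag 6 indicates a seasonal period of 6.

6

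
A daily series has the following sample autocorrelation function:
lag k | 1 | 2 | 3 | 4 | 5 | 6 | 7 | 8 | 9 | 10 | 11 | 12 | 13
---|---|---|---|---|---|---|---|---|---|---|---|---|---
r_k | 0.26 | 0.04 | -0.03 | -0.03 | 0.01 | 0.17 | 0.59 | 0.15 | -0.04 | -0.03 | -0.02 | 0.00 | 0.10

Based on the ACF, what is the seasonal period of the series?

7

The largest autocorrelation is r_7 = 0.59; the remaining lags stay at or below 0.26. The elevated value at lag 1 (0.26), dropping to 0.04 at lag 2, reflects decaying short-term dependence rather than seasonality.
The dominant spike at lag 7 indicates a seasonal period of 7.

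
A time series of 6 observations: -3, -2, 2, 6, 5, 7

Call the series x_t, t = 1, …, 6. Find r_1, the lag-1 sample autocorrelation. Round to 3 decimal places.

Mean x̄ = (-3 − 2 + 2 + 6 + 5 + 7)/6 = 2.5000
Numerator Σ_{t=1}^{5}(x_t−x̄)(x_{t+1}−x̄) = 45.2500
Denominator Σ(x_t−x̄)² = 89.5000
r_1 = 45.2500 / 89.5000 = 0.506

0.506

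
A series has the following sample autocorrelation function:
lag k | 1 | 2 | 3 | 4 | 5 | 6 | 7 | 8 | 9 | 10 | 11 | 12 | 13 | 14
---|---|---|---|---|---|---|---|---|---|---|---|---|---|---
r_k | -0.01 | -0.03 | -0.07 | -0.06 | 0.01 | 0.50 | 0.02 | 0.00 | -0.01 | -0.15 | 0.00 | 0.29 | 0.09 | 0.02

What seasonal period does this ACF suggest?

6

The largest autocorrelation is r_6 = 0.50, with a weaker echo at lag 12 (0.29); the remaining lags stay at or below 0.09.
The dominant spike at lag 6 indicates a seasonal period of 6.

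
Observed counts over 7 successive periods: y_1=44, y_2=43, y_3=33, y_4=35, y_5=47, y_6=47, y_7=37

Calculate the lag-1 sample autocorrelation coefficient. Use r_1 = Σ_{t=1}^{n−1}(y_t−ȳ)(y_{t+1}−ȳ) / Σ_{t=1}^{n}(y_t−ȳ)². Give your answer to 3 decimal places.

0.070

Mean ȳ = (44 + 43 + 33 + 35 + 47 + 47 + 37)/7 = 40.8571
Deviations from mean: 3.1429, 2.1429, -7.8571, -5.8571, 6.1429, 6.1429, -3.8571
Σ(y_t−ȳ)(y_{t+1}−ȳ) = (6.7347) + (-16.8367) + (46.0204) + (-35.9796) + (37.7347) + (-23.6939) = 13.9796
Denominator Σ(y_t−ȳ)² = 200.8571
r_1 = 13.9796 / 200.8571 = 0.070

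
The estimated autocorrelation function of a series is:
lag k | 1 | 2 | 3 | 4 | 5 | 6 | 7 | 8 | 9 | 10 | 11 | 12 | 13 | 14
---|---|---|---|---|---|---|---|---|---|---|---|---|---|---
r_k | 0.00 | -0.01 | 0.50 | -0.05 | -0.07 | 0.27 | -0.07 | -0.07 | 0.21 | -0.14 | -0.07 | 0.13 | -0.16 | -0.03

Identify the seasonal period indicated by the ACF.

The largest autocorrelation is r_3 = 0.50, with weaker echoes at lags 6 (0.27) and 9 (0.21); the remaining lags stay at or below 0.13.
The dominant spike at lag 3 indicates a seasonal period of 3.

3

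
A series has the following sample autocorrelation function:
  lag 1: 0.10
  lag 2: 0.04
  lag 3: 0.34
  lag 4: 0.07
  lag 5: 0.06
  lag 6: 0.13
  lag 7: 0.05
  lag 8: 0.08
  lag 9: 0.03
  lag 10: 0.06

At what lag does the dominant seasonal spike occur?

The largest autocorrelation is r_3 = 0.34; the remaining lags stay at or below 0.13.
The dominant spike at lag 3 indicates a seasonal period of 3.

3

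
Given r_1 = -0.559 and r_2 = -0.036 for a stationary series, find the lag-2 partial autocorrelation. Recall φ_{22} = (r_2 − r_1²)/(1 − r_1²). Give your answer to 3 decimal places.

-0.507

φ_{22} = (r_2 − r_1²) / (1 − r_1²)
r_1² = (-0.559)² = 0.312481
Numerator = -0.036 − 0.3125 = -0.3485; denominator = 1 − 0.3125 = 0.6875
φ_{22} = -0.3485 / 0.6875 = -0.507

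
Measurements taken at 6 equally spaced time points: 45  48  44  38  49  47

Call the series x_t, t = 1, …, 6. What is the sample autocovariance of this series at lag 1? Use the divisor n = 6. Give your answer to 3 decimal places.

Mean x̄ = (45 + 48 + 44 + 38 + 49 + 47)/6 = 45.1667
Σ_{t=1}^{5}(x_t−x̄)(x_{t+1}−x̄) = -15.8611
γ_1 = -15.8611 / 6 = -2.644

-2.644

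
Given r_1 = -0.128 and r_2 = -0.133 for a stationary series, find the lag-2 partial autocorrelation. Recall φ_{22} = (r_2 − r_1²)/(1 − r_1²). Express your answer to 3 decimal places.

φ_{22} = (r_2 − r_1²) / (1 − r_1²)
r_1² = (-0.128)² = 0.016384
Numerator = -0.133 − 0.0164 = -0.1494; denominator = 1 − 0.0164 = 0.9836
φ_{22} = -0.1494 / 0.9836 = -0.152

-0.152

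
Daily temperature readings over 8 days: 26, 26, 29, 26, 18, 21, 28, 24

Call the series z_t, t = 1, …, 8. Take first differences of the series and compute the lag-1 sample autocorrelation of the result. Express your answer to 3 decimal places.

First differences Δz: 0, 3, -3, -8, 3, 7, -4
Mean of differences = -0.2857
Numerator Σ(Δz_t−Δz̄)(Δz_{t+1}−Δz̄) = -15.5102
Denominator Σ(Δz_t−Δz̄)² = 155.4286
r_1(Δz) = -15.5102 / 155.4286 = -0.100

-0.100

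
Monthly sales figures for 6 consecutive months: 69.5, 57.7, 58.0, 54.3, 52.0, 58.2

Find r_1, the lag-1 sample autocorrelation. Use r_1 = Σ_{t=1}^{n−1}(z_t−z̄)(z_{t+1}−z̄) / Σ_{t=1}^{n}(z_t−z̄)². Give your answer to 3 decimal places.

0.112

Mean z̄ = (69.5 + 57.7 + 58.0 + 54.3 + 52.0 + 58.2)/6 = 58.2833
Deviations from mean: 11.2167, -0.5833, -0.2833, -3.9833, -6.2833, -0.0833
Σ(z_t−z̄)(z_{t+1}−z̄) = (-6.5431) + (0.1653) + (1.1286) + (25.0286) + (0.5236) = 20.3031
Denominator Σ(z_t−z̄)² = 181.5883
r_1 = 20.3031 / 181.5883 = 0.112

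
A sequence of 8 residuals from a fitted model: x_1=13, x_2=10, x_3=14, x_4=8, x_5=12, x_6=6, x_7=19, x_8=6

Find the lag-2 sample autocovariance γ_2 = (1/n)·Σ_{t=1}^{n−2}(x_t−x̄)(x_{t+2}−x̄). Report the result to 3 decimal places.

Mean x̄ = (13 + 10 + 14 + 8 + 12 + 6 + 19 + 6)/8 = 11.0000
Deviations: 2.0000, -1.0000, 3.0000, -3.0000, 1.0000, -5.0000, 8.0000, -5.0000
Σ_{t=1}^{6}(x_t−x̄)(x_{t+2}−x̄) = 60.0000
γ_2 = 60.0000 / 8 = 7.500

7.500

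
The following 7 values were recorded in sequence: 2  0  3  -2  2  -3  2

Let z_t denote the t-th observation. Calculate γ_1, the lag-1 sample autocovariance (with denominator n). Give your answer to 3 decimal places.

-3.190

Mean z̄ = (2 + 0 + 3 − 2 + 2 − 3 + 2)/7 = 0.5714
Deviations: 1.4286, -0.5714, 2.4286, -2.5714, 1.4286, -3.5714, 1.4286
Σ_{t=1}^{6}(z_t−z̄)(z_{t+1}−z̄) = -22.3265
γ_1 = -22.3265 / 7 = -3.190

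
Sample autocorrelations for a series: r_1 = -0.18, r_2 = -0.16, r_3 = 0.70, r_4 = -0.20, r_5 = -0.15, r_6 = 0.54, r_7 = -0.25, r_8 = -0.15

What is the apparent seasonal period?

The largest autocorrelation is r_3 = 0.70, with a weaker echo at lag 6 (0.54); the remaining lags stay at or below -0.15.
The dominant spike at lag 3 indicates a seasonal period of 3.

3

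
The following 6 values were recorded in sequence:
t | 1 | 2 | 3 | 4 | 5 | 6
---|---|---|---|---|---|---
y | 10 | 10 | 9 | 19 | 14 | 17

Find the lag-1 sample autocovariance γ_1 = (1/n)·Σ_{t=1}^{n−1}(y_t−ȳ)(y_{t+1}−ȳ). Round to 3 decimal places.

Mean ȳ = (10 + 10 + 9 + 19 + 14 + 17)/6 = 13.1667
Σ_{t=1}^{5}(y_t−ȳ)(y_{t+1}−ȳ) = 6.9722
γ_1 = 6.9722 / 6 = 1.162

1.162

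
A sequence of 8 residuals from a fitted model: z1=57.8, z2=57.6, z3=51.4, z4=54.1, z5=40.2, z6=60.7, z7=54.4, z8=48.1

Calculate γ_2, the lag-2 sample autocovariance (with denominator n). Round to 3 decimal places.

Mean z̄ = (57.8 + 57.6 + 51.4 + 54.1 + 40.2 + 60.7 + 54.4 + 48.1)/8 = 53.0375
Deviations: 4.7625, 4.5625, -1.6375, 1.0625, -12.8375, 7.6625, 1.3625, -4.9375
Σ_{t=1}^{6}(z_t−z̄)(z_{t+2}−z̄) = -29.1128
γ_2 = -29.1128 / 8 = -3.639

-3.639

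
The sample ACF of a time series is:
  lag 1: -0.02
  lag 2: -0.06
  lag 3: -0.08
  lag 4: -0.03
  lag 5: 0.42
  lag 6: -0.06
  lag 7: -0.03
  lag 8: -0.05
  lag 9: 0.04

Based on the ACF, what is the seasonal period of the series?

5

The largest autocorrelation is r_5 = 0.42; the remaining lags stay at or below 0.04.
The dominant spike at lag 5 indicates a seasonal period of 5.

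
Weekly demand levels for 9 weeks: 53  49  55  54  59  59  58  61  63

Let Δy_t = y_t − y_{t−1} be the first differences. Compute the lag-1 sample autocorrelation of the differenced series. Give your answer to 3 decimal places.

-0.611

First differences Δy: -4, 6, -1, 5, 0, -1, 3, 2
Mean of differences = 1.2500
Numerator Σ(Δy_t−Δȳ)(Δy_{t+1}−Δȳ) = -48.5625
Denominator Σ(Δy_t−Δȳ)² = 79.5000
r_1(Δy) = -48.5625 / 79.5000 = -0.611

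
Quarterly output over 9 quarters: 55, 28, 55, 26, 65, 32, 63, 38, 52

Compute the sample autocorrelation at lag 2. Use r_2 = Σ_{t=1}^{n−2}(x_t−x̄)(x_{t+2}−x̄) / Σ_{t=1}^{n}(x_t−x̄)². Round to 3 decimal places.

0.780

Mean x̄ = (55 + 28 + 55 + 26 + 65 + 32 + 63 + 38 + 52)/9 = 46.0000
Numerator Σ_{t=1}^{7}(x_t−x̄)(x_{t+2}−x̄) = 1429.0000
Denominator Σ(x_t−x̄)² = 1832.0000
r_2 = 1429.0000 / 1832.0000 = 0.780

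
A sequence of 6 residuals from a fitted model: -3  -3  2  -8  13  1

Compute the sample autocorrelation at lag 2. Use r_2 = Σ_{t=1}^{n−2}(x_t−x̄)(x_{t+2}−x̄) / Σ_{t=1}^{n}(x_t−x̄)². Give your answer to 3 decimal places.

Mean x̄ = (-3 − 3 + 2 − 8 + 13 + 1)/6 = 0.3333
Deviations from mean: -3.3333, -3.3333, 1.6667, -8.3333, 12.6667, 0.6667
Σ(x_t−x̄)(x_{t+2}−x̄) = (-5.5556) + (27.7778) + (21.1111) + (-5.5556) = 37.7778
Denominator Σ(x_t−x̄)² = 255.3333
r_2 = 37.7778 / 255.3333 = 0.148

0.148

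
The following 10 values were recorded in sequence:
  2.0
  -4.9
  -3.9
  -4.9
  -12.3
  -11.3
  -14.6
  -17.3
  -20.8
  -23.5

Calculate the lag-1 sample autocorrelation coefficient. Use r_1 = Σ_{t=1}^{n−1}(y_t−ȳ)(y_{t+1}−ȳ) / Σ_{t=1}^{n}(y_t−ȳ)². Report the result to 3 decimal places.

Mean ȳ = (2.0 − 4.9 − 3.9 − 4.9 − 12.3 − 11.3 − 14.6 − 17.3 − 20.8 − 23.5)/10 = -11.1500
Numerator Σ_{t=1}^{9}(y_t−ȳ)(y_{t+1}−ȳ) = 366.0575
Denominator Σ(y_t−ȳ)² = 600.3250
r_1 = 366.0575 / 600.3250 = 0.610

0.610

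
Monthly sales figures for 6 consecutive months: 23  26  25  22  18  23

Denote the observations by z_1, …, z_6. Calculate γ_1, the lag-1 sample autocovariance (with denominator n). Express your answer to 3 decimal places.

1.468

Mean z̄ = (23 + 26 + 25 + 22 + 18 + 23)/6 = 22.8333
Σ_{t=1}^{5}(z_t−z̄)(z_{t+1}−z̄) = 8.8056
γ_1 = 8.8056 / 6 = 1.468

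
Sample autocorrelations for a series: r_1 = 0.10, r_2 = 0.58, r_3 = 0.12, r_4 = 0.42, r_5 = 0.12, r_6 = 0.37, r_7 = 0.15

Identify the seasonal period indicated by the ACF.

2

The largest autocorrelation is r_2 = 0.58, with weaker echoes at lags 4 (0.42) and 6 (0.37); the remaining lags stay at or below 0.15.
The dominant spike at lag 2 indicates a seasonal period of 2.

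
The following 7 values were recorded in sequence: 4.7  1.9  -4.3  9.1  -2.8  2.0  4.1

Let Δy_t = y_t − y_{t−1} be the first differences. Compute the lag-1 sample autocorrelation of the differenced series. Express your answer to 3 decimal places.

First differences Δy: -2.8, -6.2, 13.4, -11.9, 4.8, 2.1
Mean of differences = -0.1000
Numerator Σ(Δy_t−Δȳ)(Δy_{t+1}−Δȳ) = -272.2200
Denominator Σ(Δy_t−Δȳ)² = 394.8400
r_1(Δy) = -272.2200 / 394.8400 = -0.689

-0.689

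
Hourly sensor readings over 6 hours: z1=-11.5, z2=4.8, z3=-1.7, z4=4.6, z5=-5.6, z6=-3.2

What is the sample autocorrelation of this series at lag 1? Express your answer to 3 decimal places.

-0.406

Mean z̄ = (-11.5 + 4.8 − 1.7 + 4.6 − 5.6 − 3.2)/6 = -2.1000
Deviations from mean: -9.4000, 6.9000, 0.4000, 6.7000, -3.5000, -1.1000
Numerator Σ_{t=1}^{5}(z_t−z̄)(z_{t+1}−z̄) = -79.0200
Denominator Σ(z_t−z̄)² = 194.4800
r_1 = -79.0200 / 194.4800 = -0.406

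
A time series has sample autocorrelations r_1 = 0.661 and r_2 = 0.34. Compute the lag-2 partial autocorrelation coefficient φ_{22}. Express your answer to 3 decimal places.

-0.172

φ_{22} = (r_2 − r_1²) / (1 − r_1²)
r_1² = (0.661)² = 0.436921
Numerator = 0.34 − 0.4369 = -0.0969; denominator = 1 − 0.4369 = 0.5631
φ_{22} = -0.0969 / 0.5631 = -0.172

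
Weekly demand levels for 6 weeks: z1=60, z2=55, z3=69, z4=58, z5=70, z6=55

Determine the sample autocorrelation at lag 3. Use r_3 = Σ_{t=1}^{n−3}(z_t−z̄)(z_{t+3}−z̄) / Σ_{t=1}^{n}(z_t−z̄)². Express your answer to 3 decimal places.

-0.437

Mean z̄ = (60 + 55 + 69 + 58 + 70 + 55)/6 = 61.1667
Numerator Σ_{t=1}^{3}(z_t−z̄)(z_{t+3}−z̄) = -99.0833
Denominator Σ(z_t−z̄)² = 226.8333
r_3 = -99.0833 / 226.8333 = -0.437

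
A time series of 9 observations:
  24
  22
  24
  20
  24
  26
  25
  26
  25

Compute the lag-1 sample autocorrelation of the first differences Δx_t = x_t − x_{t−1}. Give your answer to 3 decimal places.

First differences Δx: -2, 2, -4, 4, 2, -1, 1, -1
Mean of differences = 0.1250
Numerator Σ(Δx_t−Δx̄)(Δx_{t+1}−Δx̄) = -24.5156
Denominator Σ(Δx_t−Δx̄)² = 46.8750
r_1(Δx) = -24.5156 / 46.8750 = -0.523

-0.523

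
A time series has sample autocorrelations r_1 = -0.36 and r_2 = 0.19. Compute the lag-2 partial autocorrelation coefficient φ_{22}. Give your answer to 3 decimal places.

0.069

φ_{22} = (r_2 − r_1²) / (1 − r_1²)
r_1² = (-0.36)² = 0.1296
Numerator = 0.19 − 0.1296 = 0.0604; denominator = 1 − 0.1296 = 0.8704
φ_{22} = 0.0604 / 0.8704 = 0.069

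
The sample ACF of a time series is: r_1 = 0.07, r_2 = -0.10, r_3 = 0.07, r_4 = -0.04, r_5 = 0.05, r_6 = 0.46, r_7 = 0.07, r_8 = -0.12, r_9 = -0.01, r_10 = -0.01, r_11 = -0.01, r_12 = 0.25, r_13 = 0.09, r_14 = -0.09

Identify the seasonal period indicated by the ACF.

6

The largest autocorrelation is r_6 = 0.46, with a weaker echo at lag 12 (0.25); the remaining lags stay at or below 0.09.
The dominant spike at lag 6 indicates a seasonal period of 6.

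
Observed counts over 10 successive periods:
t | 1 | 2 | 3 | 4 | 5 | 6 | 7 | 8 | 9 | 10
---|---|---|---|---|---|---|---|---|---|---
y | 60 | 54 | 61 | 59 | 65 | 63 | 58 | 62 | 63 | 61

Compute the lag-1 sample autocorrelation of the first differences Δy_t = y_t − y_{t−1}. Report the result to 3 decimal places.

First differences Δy: -6, 7, -2, 6, -2, -5, 4, 1, -2
Mean of differences = 0.1111
Numerator Σ(Δy_t−Δȳ)(Δy_{t+1}−Δȳ) = -89.0123
Denominator Σ(Δy_t−Δȳ)² = 174.8889
r_1(Δy) = -89.0123 / 174.8889 = -0.509

-0.509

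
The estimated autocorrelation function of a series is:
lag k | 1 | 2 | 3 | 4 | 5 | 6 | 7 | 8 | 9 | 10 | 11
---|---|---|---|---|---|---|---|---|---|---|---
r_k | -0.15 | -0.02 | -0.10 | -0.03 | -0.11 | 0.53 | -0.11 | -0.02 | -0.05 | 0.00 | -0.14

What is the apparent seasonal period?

6

The largest autocorrelation is r_6 = 0.53; the remaining lags stay at or below 0.00.
The dominant spike at lag 6 indicates a seasonal period of 6.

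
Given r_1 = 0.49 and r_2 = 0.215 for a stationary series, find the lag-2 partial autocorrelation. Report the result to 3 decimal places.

φ_{22} = (r_2 − r_1²) / (1 − r_1²)
r_1² = (0.49)² = 0.2401
Numerator = 0.215 − 0.2401 = -0.0251; denominator = 1 − 0.2401 = 0.7599
φ_{22} = -0.0251 / 0.7599 = -0.033

-0.033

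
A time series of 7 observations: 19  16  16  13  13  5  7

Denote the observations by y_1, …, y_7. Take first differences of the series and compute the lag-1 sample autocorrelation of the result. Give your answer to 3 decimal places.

First differences Δy: -3, 0, -3, 0, -8, 2
Mean of differences = -2.0000
Numerator Σ(Δy_t−Δȳ)(Δy_{t+1}−Δȳ) = -42.0000
Denominator Σ(Δy_t−Δȳ)² = 62.0000
r_1(Δy) = -42.0000 / 62.0000 = -0.677

-0.677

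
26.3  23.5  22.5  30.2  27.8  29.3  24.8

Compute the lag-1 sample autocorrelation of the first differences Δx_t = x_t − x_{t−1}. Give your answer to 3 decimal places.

-0.337

First differences Δx: -2.8, -1.0, 7.7, -2.4, 1.5, -4.5
Mean of differences = -0.2500
Numerator Σ(Δx_t−Δx̄)(Δx_{t+1}−Δx̄) = -32.3425
Denominator Σ(Δx_t−Δx̄)² = 96.0150
r_1(Δx) = -32.3425 / 96.0150 = -0.337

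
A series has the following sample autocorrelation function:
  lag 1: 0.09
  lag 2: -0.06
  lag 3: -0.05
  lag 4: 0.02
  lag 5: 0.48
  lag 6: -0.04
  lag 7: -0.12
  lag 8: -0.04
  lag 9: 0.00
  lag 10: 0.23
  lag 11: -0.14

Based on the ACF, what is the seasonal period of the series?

The largest autocorrelation is r_5 = 0.48, with a weaker echo at lag 10 (0.23); the remaining lags stay at or below 0.09.
The dominant spike at lag 5 indicates a seasonal period of 5.

5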